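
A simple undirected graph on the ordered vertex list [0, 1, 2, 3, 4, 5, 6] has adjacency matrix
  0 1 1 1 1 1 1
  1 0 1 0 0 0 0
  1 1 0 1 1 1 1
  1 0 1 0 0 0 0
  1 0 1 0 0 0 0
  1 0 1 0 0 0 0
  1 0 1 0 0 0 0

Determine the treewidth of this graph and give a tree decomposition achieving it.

Every bag has size at most 3, so the width is 3 − 1 = 2 and tw(G) ≤ 2. For the lower bound, the 3 vertices {0, 1, 2} are pairwise adjacent, and any tree decomposition puts a clique entirely inside one bag — forcing width ≥ 2. The upper and lower bounds meet at 2, so that is the treewidth.

Treewidth 2.
One such decomposition:
Bags: B1 = {0, 2, 5}  B2 = {0, 2, 3}  B3 = {0, 2, 6}  B4 = {0, 1, 2}  B5 = {0, 2, 4}
Tree: B1–B2, B1–B3, B3–B4, B3–B5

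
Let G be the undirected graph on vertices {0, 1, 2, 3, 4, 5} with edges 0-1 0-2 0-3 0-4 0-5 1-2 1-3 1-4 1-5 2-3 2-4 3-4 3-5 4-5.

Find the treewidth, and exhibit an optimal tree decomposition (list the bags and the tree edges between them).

Treewidth 4.
One such decomposition:
Bags: B1 = {0, 1, 3, 4, 5}  B2 = {0, 1, 2, 3, 4}
Tree: B1–B2

The largest bag has 5 vertices, giving width 4; this decomposition certifies tw(G) ≤ 4. Conversely, {0, 1, 2, 3, 4} is a clique of size 5, and the vertices of any clique must share a bag in every tree decomposition; so some bag has ≥ 5 vertices and tw(G) ≥ 4. Therefore the treewidth is 4.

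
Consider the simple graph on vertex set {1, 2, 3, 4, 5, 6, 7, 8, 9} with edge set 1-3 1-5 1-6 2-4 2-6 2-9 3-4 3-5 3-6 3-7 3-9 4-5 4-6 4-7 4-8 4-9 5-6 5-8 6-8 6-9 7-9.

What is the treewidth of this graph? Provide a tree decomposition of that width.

Each bag holds 4 vertices, so the decomposition has width 3, which upper-bounds the treewidth. For the lower bound, the 4 vertices {1, 3, 5, 6} are pairwise adjacent, and any tree decomposition puts a clique entirely inside one bag — forcing width ≥ 3. Therefore the treewidth is 3.

Treewidth 3.
One optimal decomposition is:
Bags: B1 = {3, 4, 6, 9}  B2 = {2, 4, 6, 9}  B3 = {3, 4, 5, 6}  B4 = {1, 3, 5, 6}  B5 = {4, 5, 6, 8}  B6 = {3, 4, 7, 9}
Tree: B1–B2, B1–B3, B3–B4, B3–B5, B1–B6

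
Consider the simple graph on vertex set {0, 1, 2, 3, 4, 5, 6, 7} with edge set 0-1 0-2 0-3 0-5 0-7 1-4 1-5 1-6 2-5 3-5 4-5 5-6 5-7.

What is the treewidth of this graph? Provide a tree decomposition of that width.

Each bag holds 3 vertices, so the decomposition has width 2, which upper-bounds the treewidth. For the lower bound, the 3 vertices {0, 1, 5} are pairwise adjacent, and any tree decomposition puts a clique entirely inside one bag — forcing width ≥ 2. Hence tw(G) = 2 exactly.

Treewidth 2.
Bags: B1 = {0, 3, 5}  B2 = {0, 1, 5}  B3 = {0, 5, 7}  B4 = {0, 2, 5}  B5 = {1, 5, 6}  B6 = {1, 4, 5}
Tree: B1–B2, B1–B3, B1–B4, B2–B5, B2–B6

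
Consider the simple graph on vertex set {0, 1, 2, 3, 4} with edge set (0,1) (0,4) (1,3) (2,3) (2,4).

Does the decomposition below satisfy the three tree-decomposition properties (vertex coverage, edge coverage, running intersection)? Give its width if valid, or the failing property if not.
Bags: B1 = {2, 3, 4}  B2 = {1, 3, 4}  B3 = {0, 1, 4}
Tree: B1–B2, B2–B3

Yes; width 2.

Checking the three conditions: (i) the bags cover all of {0, 1, 2, 3, 4}; (ii) for each edge, some bag contains both endpoints; (iii) the bags containing any fixed vertex form a subtree. All hold, so the decomposition is valid with width 3 − 1 = 2.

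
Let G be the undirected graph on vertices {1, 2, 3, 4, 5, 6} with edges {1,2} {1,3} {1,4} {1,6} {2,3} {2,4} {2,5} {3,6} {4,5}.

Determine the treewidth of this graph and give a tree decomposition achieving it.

The largest bag has 3 vertices, giving width 2; this decomposition certifies tw(G) ≤ 2. Conversely, {1, 2, 3} is a clique of size 3, and the vertices of any clique must share a bag in every tree decomposition; so some bag has ≥ 3 vertices and tw(G) ≥ 2. The upper and lower bounds meet at 2, so that is the treewidth.

Treewidth 2.
One such decomposition:
Bags: B1 = {1, 2, 4}  B2 = {2, 4, 5}  B3 = {1, 2, 3}  B4 = {1, 3, 6}
Tree: B1–B2, B1–B3, B3–B4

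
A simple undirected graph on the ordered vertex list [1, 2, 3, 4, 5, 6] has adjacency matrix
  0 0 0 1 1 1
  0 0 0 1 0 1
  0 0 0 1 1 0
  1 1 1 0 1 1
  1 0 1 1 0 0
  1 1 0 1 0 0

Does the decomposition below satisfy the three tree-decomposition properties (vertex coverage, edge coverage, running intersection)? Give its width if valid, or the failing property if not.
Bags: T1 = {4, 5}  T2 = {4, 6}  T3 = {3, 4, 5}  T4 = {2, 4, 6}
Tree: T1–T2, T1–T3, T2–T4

No — vertex 1 appears in no bag.

A tree decomposition must satisfy three properties: every vertex lies in some bag; for every edge, both endpoints lie together in some bag; and for every vertex, the bags containing it form a connected subtree. Here vertex 1 appears in no bag, so the decomposition is invalid.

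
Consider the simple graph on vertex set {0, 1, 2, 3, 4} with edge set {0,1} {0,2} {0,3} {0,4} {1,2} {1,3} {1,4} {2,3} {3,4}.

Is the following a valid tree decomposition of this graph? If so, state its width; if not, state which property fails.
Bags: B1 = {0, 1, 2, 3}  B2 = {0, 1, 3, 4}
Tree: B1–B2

Vertex coverage: the bags together contain {0, 1, 2, 3, 4}, the full vertex set. Edge coverage: each edge of G has both endpoints in at least one bag. Running intersection: for every vertex, the bags containing it form a connected subtree. All three properties hold, so this is a valid tree decomposition of width max|bag| − 1 = 3, and hence tw(G) ≤ 3.

Yes; width 3.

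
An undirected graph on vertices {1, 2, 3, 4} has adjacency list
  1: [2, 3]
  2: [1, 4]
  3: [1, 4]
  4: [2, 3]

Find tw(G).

A width-2 tree decomposition is:
Bags: B1 = {1, 3, 4}  B2 = {1, 2, 4}
Tree: B1–B2
Every bag has size at most 3, so the width is 3 − 1 = 2 and tw(G) ≤ 2. Since 4–3–1–2–4 is a cycle in G, G is not acyclic. Forests are exactly the graphs of treewidth ≤ 1, so tw(G) ≥ 2. Combining the bounds, tw(G) = 2.

2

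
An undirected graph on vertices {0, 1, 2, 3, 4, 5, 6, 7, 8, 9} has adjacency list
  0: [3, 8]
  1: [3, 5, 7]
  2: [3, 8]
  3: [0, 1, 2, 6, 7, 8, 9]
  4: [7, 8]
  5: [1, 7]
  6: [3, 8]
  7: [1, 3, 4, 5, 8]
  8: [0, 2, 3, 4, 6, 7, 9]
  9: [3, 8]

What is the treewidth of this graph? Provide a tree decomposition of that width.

Treewidth 2.
One such decomposition:
Bags: B1 = {3, 6, 8}  B2 = {3, 7, 8}  B3 = {0, 3, 8}  B4 = {1, 3, 7}  B5 = {4, 7, 8}  B6 = {3, 8, 9}  B7 = {1, 5, 7}  B8 = {2, 3, 8}
Tree: B1–B2, B1–B3, B2–B4, B2–B5, B2–B6, B4–B7, B2–B8

Every bag has size at most 3, so the width is 3 − 1 = 2 and tw(G) ≤ 2. Conversely, {0, 3, 8} is a clique of size 3, and the vertices of any clique must share a bag in every tree decomposition; so some bag has ≥ 3 vertices and tw(G) ≥ 2. The upper and lower bounds meet at 2, so that is the treewidth.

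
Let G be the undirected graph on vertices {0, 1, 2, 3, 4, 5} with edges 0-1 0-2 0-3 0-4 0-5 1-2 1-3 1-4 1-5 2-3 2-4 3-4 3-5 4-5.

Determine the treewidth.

4

A width-4 tree decomposition is:
Bags: B1 = {0, 1, 2, 3, 4}  B2 = {0, 1, 3, 4, 5}
Tree: B1–B2
Each bag holds 5 vertices, so the decomposition has width 4, which upper-bounds the treewidth. Conversely, {0, 1, 2, 3, 4} is a clique of size 5, and the vertices of any clique must share a bag in every tree decomposition; so some bag has ≥ 5 vertices and tw(G) ≥ 4. Therefore the treewidth is 4.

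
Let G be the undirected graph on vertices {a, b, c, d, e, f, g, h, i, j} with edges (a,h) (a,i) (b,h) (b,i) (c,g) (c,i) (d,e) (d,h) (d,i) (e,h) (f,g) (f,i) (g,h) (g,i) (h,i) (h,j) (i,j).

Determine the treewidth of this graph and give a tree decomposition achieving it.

Treewidth 2.
One optimal decomposition is:
Bags: B1 = {h, i, j}  B2 = {a, h, i}  B3 = {g, h, i}  B4 = {d, h, i}  B5 = {f, g, i}  B6 = {b, h, i}  B7 = {c, g, i}  B8 = {d, e, h}
Tree: B1–B2, B1–B3, B1–B4, B3–B5, B1–B6, B3–B7, B4–B8

Every bag has size at most 3, so the width is 3 − 1 = 2 and tw(G) ≤ 2. Conversely, {d, e, h} is a clique of size 3, and the vertices of any clique must share a bag in every tree decomposition; so some bag has ≥ 3 vertices and tw(G) ≥ 2. Therefore the treewidth is 2.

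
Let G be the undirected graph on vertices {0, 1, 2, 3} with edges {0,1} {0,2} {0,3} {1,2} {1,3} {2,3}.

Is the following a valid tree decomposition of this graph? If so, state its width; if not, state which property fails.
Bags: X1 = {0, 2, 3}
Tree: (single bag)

A tree decomposition must satisfy three properties: every vertex lies in some bag; for every edge, both endpoints lie together in some bag; and for every vertex, the bags containing it form a connected subtree. Here vertex 1 appears in no bag, so the decomposition is invalid.

No — vertex 1 appears in no bag.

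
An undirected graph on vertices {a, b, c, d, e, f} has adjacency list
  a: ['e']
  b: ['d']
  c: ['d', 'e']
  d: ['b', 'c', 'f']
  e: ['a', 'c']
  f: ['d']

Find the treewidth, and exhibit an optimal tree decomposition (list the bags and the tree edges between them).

Treewidth 1.
One such decomposition:
Bags: B1 = {c, d}  B2 = {d, f}  B3 = {c, e}  B4 = {b, d}  B5 = {a, e}
Tree: B1–B2, B1–B3, B1–B4, B3–B5

The largest bag has 2 vertices, giving width 1; this decomposition certifies tw(G) ≤ 1. Any graph with an edge has treewidth ≥ 1, and G has the edge c–d. The upper and lower bounds meet at 1, so that is the treewidth.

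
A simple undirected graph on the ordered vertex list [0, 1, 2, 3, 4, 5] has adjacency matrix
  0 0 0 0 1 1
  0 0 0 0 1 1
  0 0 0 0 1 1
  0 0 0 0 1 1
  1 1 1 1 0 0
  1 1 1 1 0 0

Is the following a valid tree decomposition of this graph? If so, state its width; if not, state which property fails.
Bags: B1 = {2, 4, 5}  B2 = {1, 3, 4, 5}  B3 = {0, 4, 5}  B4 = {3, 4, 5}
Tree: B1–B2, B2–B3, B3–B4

A tree decomposition must satisfy three properties: every vertex lies in some bag; for every edge, both endpoints lie together in some bag; and for every vertex, the bags containing it form a connected subtree. Here bags containing vertex 3 are not connected in the tree, so the decomposition is invalid.

No — bags containing vertex 3 are not connected in the tree.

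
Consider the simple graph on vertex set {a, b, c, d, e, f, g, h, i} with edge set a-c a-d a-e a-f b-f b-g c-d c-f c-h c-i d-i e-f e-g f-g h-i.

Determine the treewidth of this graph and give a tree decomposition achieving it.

The largest bag has 3 vertices, giving width 2; this decomposition certifies tw(G) ≤ 2. On the other hand G contains the 3-clique {a, c, d}. A clique must lie in a single bag of any decomposition, so no decomposition can have width below 2. Therefore the treewidth is 2.

Treewidth 2.
One such decomposition:
Bags: B1 = {a, c, d}  B2 = {a, c, f}  B3 = {c, d, i}  B4 = {a, e, f}  B5 = {e, f, g}  B6 = {c, h, i}  B7 = {b, f, g}
Tree: B1–B2, B1–B3, B2–B4, B4–B5, B3–B6, B5–B7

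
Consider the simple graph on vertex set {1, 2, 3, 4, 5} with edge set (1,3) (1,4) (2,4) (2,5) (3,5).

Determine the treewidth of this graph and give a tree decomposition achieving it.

The largest bag has 3 vertices, giving width 2; this decomposition certifies tw(G) ≤ 2. For the lower bound, G contains the cycle 1–4–2–5–3–1, so G is not a forest; only forests have treewidth ≤ 1, hence tw(G) ≥ 2. The upper and lower bounds meet at 2, so that is the treewidth.

Treewidth 2.
One optimal decomposition is:
Bags: B1 = {1, 2, 4}  B2 = {1, 2, 5}  B3 = {1, 3, 5}
Tree: B1–B2, B2–B3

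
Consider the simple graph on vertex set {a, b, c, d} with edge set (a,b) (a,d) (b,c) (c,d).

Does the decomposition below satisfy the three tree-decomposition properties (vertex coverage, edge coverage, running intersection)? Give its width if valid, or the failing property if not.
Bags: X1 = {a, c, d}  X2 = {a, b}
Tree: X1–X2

No — edge (c,b) lies in no bag.

A tree decomposition must satisfy three properties: every vertex lies in some bag; for every edge, both endpoints lie together in some bag; and for every vertex, the bags containing it form a connected subtree. Here edge (c,b) lies in no bag, so the decomposition is invalid.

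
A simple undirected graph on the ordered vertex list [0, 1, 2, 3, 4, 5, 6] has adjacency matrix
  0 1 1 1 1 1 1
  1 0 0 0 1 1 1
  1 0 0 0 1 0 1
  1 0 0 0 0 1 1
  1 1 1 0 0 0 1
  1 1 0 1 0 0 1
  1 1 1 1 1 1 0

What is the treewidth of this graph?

3

A width-3 tree decomposition is:
Bags: B1 = {0, 1, 4, 6}  B2 = {0, 2, 4, 6}  B3 = {0, 1, 5, 6}  B4 = {0, 3, 5, 6}
Tree: B1–B2, B1–B3, B3–B4
Each bag holds 4 vertices, so the decomposition has width 3, which upper-bounds the treewidth. For the lower bound, the 4 vertices {0, 1, 4, 6} are pairwise adjacent, and any tree decomposition puts a clique entirely inside one bag — forcing width ≥ 3. The upper and lower bounds meet at 3, so that is the treewidth.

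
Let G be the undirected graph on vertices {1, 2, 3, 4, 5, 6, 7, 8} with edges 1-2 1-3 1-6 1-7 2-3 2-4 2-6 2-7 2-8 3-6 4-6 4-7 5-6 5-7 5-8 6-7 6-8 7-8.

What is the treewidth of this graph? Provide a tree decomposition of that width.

Each bag holds 4 vertices, so the decomposition has width 3, which upper-bounds the treewidth. Conversely, {1, 2, 3, 6} is a clique of size 4, and the vertices of any clique must share a bag in every tree decomposition; so some bag has ≥ 4 vertices and tw(G) ≥ 3. The upper and lower bounds meet at 3, so that is the treewidth.

Treewidth 3.
One such decomposition:
Bags: B1 = {1, 2, 6, 7}  B2 = {2, 4, 6, 7}  B3 = {2, 6, 7, 8}  B4 = {1, 2, 3, 6}  B5 = {5, 6, 7, 8}
Tree: B1–B2, B1–B3, B1–B4, B3–B5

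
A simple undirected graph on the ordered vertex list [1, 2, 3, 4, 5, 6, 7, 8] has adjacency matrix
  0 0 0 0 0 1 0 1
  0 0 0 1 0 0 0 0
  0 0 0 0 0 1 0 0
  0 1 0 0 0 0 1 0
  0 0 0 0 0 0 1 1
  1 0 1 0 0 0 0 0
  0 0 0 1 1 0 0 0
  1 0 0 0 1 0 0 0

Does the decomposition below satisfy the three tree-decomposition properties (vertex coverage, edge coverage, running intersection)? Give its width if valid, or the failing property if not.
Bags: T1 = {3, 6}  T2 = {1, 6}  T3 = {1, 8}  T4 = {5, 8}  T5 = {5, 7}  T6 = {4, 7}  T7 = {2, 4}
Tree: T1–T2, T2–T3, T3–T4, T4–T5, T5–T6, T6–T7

Yes; width 1.

Every vertex of G appears in some bag (union = {1, 2, 3, 4, 5, 6, 7, 8}); every edge is covered by a bag; and for each vertex v the set of bags containing v is connected in the bag tree. The decomposition is therefore valid. The largest bag has 2 vertices, so the width is 1.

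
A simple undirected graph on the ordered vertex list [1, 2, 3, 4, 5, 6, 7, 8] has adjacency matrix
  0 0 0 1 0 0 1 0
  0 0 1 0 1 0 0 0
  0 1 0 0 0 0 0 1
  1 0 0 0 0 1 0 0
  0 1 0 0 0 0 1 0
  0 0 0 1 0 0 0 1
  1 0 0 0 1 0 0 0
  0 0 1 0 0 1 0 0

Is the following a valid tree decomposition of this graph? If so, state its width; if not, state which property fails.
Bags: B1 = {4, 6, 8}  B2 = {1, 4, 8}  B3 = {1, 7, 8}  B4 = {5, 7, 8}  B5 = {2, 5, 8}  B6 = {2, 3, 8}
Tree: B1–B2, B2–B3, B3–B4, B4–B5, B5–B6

Checking the three conditions: (i) the bags cover all of {1, 2, 3, 4, 5, 6, 7, 8}; (ii) for each edge, some bag contains both endpoints; (iii) the bags containing any fixed vertex form a subtree. All hold, so the decomposition is valid with width 3 − 1 = 2.

Yes; width 2.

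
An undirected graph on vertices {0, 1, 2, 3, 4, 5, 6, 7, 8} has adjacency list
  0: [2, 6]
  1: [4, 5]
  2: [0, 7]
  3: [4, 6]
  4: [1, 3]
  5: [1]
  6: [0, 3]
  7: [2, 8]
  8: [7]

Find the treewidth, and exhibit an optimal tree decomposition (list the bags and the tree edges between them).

Every bag has size at most 2, so the width is 2 − 1 = 1 and tw(G) ≤ 1. Any graph with an edge has treewidth ≥ 1, and G has the edge 5–1. Combining the bounds, tw(G) = 1.

Treewidth 1.
One such decomposition:
Bags: B1 = {1, 5}  B2 = {1, 4}  B3 = {3, 4}  B4 = {3, 6}  B5 = {0, 6}  B6 = {0, 2}  B7 = {2, 7}  B8 = {7, 8}
Tree: B1–B2, B2–B3, B3–B4, B4–B5, B5–B6, B6–B7, B7–B8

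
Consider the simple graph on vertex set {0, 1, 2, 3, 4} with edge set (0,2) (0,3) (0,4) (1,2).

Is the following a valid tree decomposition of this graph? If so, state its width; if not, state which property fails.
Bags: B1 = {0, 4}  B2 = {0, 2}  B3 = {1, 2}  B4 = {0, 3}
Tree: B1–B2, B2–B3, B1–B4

Yes; width 1.

Every vertex of G appears in some bag (union = {0, 1, 2, 3, 4}); every edge is covered by a bag; and for each vertex v the set of bags containing v is connected in the bag tree. The decomposition is therefore valid. The largest bag has 2 vertices, so the width is 1.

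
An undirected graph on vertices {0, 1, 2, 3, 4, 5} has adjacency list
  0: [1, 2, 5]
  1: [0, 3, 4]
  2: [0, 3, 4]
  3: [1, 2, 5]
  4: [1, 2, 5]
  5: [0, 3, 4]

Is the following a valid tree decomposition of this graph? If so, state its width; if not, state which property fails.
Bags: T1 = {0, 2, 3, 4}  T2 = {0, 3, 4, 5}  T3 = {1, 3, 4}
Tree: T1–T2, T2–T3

No — edge (0,1) lies in no bag.

A tree decomposition must satisfy three properties: every vertex lies in some bag; for every edge, both endpoints lie together in some bag; and for every vertex, the bags containing it form a connected subtree. Here edge (0,1) lies in no bag, so the decomposition is invalid.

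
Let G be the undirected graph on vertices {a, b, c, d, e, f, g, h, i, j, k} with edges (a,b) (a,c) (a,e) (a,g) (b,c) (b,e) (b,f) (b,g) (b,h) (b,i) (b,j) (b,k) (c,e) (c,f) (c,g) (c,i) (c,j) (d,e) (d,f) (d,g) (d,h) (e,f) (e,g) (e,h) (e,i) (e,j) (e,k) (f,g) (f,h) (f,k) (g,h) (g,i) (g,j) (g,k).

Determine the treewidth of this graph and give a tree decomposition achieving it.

Treewidth 4.
One such decomposition:
Bags: B1 = {b, c, e, f, g}  B2 = {b, e, f, g, h}  B3 = {d, e, f, g, h}  B4 = {b, e, f, g, k}  B5 = {b, c, e, g, j}  B6 = {a, b, c, e, g}  B7 = {b, c, e, g, i}
Tree: B1–B2, B2–B3, B2–B4, B1–B5, B5–B6, B1–B7

Every bag has size at most 5, so the width is 5 − 1 = 4 and tw(G) ≤ 4. For the lower bound, the 5 vertices {d, e, f, g, h} are pairwise adjacent, and any tree decomposition puts a clique entirely inside one bag — forcing width ≥ 4. Therefore the treewidth is 4.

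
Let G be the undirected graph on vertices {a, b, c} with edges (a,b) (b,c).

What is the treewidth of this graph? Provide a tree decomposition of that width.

Every bag has size at most 2, so the width is 2 − 1 = 1 and tw(G) ≤ 1. Any graph with an edge has treewidth ≥ 1, and G has the edge a–b. Combining the bounds, tw(G) = 1.

Treewidth 1.
One optimal decomposition is:
Bags: B1 = {a, b}  B2 = {b, c}
Tree: B1–B2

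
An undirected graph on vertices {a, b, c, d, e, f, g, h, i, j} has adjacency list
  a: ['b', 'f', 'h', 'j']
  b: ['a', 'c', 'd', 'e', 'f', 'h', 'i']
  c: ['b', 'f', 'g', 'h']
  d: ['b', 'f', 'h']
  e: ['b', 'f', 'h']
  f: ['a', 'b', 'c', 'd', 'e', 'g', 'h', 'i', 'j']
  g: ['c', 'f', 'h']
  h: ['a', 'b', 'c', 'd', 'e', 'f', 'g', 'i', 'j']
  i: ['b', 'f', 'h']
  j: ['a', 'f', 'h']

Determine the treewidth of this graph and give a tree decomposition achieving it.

The largest bag has 4 vertices, giving width 3; this decomposition certifies tw(G) ≤ 3. On the other hand G contains the 4-clique {c, f, g, h}. A clique must lie in a single bag of any decomposition, so no decomposition can have width below 3. The upper and lower bounds meet at 3, so that is the treewidth.

Treewidth 3.
Bags: B1 = {c, f, g, h}  B2 = {b, c, f, h}  B3 = {b, d, f, h}  B4 = {b, e, f, h}  B5 = {a, b, f, h}  B6 = {b, f, h, i}  B7 = {a, f, h, j}
Tree: B1–B2, B2–B3, B3–B4, B4–B5, B3–B6, B5–B7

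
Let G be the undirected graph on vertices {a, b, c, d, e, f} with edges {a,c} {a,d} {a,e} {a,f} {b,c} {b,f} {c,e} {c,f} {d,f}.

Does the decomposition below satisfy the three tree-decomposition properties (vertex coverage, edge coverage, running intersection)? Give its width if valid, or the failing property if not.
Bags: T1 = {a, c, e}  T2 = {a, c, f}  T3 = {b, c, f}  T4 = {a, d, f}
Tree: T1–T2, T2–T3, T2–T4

Every vertex of G appears in some bag (union = {a, b, c, d, e, f}); every edge is covered by a bag; and for each vertex v the set of bags containing v is connected in the bag tree. The decomposition is therefore valid. The largest bag has 3 vertices, so the width is 2.

Yes; width 2.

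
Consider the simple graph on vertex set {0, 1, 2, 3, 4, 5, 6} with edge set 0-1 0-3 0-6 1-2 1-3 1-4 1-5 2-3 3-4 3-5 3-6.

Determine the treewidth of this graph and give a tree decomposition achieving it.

Treewidth 2.
One such decomposition:
Bags: B1 = {1, 2, 3}  B2 = {0, 1, 3}  B3 = {1, 3, 4}  B4 = {0, 3, 6}  B5 = {1, 3, 5}
Tree: B1–B2, B2–B3, B2–B4, B1–B5

Every bag has size at most 3, so the width is 3 − 1 = 2 and tw(G) ≤ 2. On the other hand G contains the 3-clique {0, 1, 3}. A clique must lie in a single bag of any decomposition, so no decomposition can have width below 2. The upper and lower bounds meet at 2, so that is the treewidth.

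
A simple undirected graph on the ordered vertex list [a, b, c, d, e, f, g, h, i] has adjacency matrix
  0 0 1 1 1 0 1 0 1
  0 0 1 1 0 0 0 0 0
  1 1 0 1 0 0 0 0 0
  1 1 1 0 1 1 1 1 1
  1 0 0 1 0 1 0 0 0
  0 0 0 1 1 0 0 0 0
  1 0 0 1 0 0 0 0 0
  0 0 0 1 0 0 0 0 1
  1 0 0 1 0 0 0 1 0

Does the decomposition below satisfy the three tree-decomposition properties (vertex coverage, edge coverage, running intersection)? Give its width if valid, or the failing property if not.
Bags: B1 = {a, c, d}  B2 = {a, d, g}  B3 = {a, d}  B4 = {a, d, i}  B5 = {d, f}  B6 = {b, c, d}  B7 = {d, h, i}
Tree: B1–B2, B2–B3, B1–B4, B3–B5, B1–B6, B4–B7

A tree decomposition must satisfy three properties: every vertex lies in some bag; for every edge, both endpoints lie together in some bag; and for every vertex, the bags containing it form a connected subtree. Here vertex e appears in no bag, so the decomposition is invalid.

No — vertex e appears in no bag.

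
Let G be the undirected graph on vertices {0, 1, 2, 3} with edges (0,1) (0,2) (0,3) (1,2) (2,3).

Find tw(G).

2

A width-2 tree decomposition is:
Bags: B1 = {0, 1, 2}  B2 = {0, 2, 3}
Tree: B1–B2
Every bag has size at most 3, so the width is 3 − 1 = 2 and tw(G) ≤ 2. Conversely, {0, 1, 2} is a clique of size 3, and the vertices of any clique must share a bag in every tree decomposition; so some bag has ≥ 3 vertices and tw(G) ≥ 2. Combining the bounds, tw(G) = 2.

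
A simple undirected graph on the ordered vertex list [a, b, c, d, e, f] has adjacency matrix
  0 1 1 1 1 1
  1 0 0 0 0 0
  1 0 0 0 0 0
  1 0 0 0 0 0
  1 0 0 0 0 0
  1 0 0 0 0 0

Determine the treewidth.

1

A width-1 tree decomposition is:
Bags: B1 = {a, f}  B2 = {a, e}  B3 = {a, c}  B4 = {a, b}  B5 = {a, d}
Tree: B1–B2, B1–B3, B2–B4, B2–B5
Every bag has size at most 2, so the width is 2 − 1 = 1 and tw(G) ≤ 1. G has an edge, so its treewidth is at least 1. Therefore the treewidth is 1.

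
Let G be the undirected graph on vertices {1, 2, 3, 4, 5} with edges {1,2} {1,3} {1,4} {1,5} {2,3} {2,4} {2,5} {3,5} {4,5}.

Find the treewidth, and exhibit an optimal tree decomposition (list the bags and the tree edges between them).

Treewidth 3.
One optimal decomposition is:
Bags: B1 = {1, 2, 4, 5}  B2 = {1, 2, 3, 5}
Tree: B1–B2

The largest bag has 4 vertices, giving width 3; this decomposition certifies tw(G) ≤ 3. On the other hand G contains the 4-clique {1, 2, 3, 5}. A clique must lie in a single bag of any decomposition, so no decomposition can have width below 3. Therefore the treewidth is 3.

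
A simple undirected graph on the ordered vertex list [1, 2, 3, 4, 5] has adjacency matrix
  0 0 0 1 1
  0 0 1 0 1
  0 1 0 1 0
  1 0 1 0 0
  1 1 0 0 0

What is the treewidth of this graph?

2

A width-2 tree decomposition is:
Bags: B1 = {1, 2, 5}  B2 = {1, 2, 3}  B3 = {1, 3, 4}
Tree: B1–B2, B2–B3
The largest bag has 3 vertices, giving width 2; this decomposition certifies tw(G) ≤ 2. For the lower bound, G contains the cycle 1–5–2–3–4–1, so G is not a forest; only forests have treewidth ≤ 1, hence tw(G) ≥ 2. The upper and lower bounds meet at 2, so that is the treewidth.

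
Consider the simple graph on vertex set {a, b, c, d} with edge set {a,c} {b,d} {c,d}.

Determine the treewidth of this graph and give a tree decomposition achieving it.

Treewidth 1.
One optimal decomposition is:
Bags: B1 = {a, c}  B2 = {c, d}  B3 = {b, d}
Tree: B1–B2, B2–B3

Each bag holds 2 vertices, so the decomposition has width 1, which upper-bounds the treewidth. Any graph with an edge has treewidth ≥ 1, and G has the edge a–c. The upper and lower bounds meet at 1, so that is the treewidth.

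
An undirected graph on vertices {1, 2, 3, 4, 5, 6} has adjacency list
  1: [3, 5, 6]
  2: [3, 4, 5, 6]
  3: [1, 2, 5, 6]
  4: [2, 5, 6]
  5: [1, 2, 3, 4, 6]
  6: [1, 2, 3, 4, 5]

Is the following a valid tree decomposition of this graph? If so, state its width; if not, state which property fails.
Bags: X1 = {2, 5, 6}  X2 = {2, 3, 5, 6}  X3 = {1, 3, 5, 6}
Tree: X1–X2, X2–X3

A tree decomposition must satisfy three properties: every vertex lies in some bag; for every edge, both endpoints lie together in some bag; and for every vertex, the bags containing it form a connected subtree. Here vertex 4 appears in no bag, so the decomposition is invalid.

No — vertex 4 appears in no bag.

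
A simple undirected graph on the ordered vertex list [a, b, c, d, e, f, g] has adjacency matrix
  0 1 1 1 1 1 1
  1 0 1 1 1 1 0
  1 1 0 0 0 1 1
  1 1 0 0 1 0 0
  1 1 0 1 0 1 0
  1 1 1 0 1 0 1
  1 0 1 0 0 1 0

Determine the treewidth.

3

A width-3 tree decomposition is:
Bags: B1 = {a, b, c, f}  B2 = {a, b, e, f}  B3 = {a, b, d, e}  B4 = {a, c, f, g}
Tree: B1–B2, B2–B3, B1–B4
Every bag has size at most 4, so the width is 4 − 1 = 3 and tw(G) ≤ 3. For the lower bound, the 4 vertices {a, b, d, e} are pairwise adjacent, and any tree decomposition puts a clique entirely inside one bag — forcing width ≥ 3. Hence tw(G) = 3 exactly.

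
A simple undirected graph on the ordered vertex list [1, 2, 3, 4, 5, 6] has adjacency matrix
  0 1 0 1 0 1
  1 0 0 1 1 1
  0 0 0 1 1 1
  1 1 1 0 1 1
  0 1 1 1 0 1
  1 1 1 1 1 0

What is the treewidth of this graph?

3

A width-3 tree decomposition is:
Bags: B1 = {3, 4, 5, 6}  B2 = {2, 4, 5, 6}  B3 = {1, 2, 4, 6}
Tree: B1–B2, B2–B3
The largest bag has 4 vertices, giving width 3; this decomposition certifies tw(G) ≤ 3. On the other hand G contains the 4-clique {1, 2, 4, 6}. A clique must lie in a single bag of any decomposition, so no decomposition can have width below 3. Therefore the treewidth is 3.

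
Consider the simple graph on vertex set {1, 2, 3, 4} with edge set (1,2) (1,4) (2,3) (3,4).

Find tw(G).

A width-2 tree decomposition is:
Bags: B1 = {1, 2, 3}  B2 = {1, 3, 4}
Tree: B1–B2
Each bag holds 3 vertices, so the decomposition has width 2, which upper-bounds the treewidth. Since 3–2–1–4–3 is a cycle in G, G is not acyclic. Forests are exactly the graphs of treewidth ≤ 1, so tw(G) ≥ 2. Therefore the treewidth is 2.

2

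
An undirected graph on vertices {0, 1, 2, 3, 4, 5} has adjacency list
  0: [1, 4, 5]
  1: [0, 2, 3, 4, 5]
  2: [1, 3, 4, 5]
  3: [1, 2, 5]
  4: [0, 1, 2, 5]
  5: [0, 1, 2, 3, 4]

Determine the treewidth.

3

A width-3 tree decomposition is:
Bags: B1 = {0, 1, 4, 5}  B2 = {1, 2, 4, 5}  B3 = {1, 2, 3, 5}
Tree: B1–B2, B2–B3
Each bag holds 4 vertices, so the decomposition has width 3, which upper-bounds the treewidth. For the lower bound, the 4 vertices {0, 1, 4, 5} are pairwise adjacent, and any tree decomposition puts a clique entirely inside one bag — forcing width ≥ 3. Hence tw(G) = 3 exactly.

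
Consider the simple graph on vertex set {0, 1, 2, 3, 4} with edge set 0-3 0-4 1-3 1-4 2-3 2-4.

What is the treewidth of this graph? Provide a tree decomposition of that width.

Every bag has size at most 3, so the width is 3 − 1 = 2 and tw(G) ≤ 2. Since 2–4–0–3–2 is a cycle in G, G is not acyclic. Forests are exactly the graphs of treewidth ≤ 1, so tw(G) ≥ 2. Therefore the treewidth is 2.

Treewidth 2.
Bags: B1 = {2, 3, 4}  B2 = {0, 3, 4}  B3 = {1, 3, 4}
Tree: B1–B2, B2–B3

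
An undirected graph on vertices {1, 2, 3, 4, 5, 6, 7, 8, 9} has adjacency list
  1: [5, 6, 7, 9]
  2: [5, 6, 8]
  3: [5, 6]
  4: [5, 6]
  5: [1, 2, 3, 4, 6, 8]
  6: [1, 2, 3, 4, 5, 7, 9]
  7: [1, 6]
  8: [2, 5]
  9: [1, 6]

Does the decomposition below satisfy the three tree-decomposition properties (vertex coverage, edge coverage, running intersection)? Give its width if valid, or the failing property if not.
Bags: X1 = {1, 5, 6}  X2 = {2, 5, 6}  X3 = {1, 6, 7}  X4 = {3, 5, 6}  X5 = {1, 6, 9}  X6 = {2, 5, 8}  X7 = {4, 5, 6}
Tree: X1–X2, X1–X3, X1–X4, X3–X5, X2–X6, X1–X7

Yes; width 2.

Vertex coverage: the bags together contain {1, 2, 3, 4, 5, 6, 7, 8, 9}, the full vertex set. Edge coverage: each edge of G has both endpoints in at least one bag. Running intersection: for every vertex, the bags containing it form a connected subtree. All three properties hold, so this is a valid tree decomposition of width max|bag| − 1 = 2, and hence tw(G) ≤ 2.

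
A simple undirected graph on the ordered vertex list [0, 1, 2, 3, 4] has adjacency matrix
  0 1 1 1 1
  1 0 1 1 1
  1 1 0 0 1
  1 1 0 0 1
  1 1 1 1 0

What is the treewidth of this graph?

A width-3 tree decomposition is:
Bags: B1 = {0, 1, 2, 4}  B2 = {0, 1, 3, 4}
Tree: B1–B2
Each bag holds 4 vertices, so the decomposition has width 3, which upper-bounds the treewidth. Conversely, {0, 1, 2, 4} is a clique of size 4, and the vertices of any clique must share a bag in every tree decomposition; so some bag has ≥ 4 vertices and tw(G) ≥ 3. Therefore the treewidth is 3.

3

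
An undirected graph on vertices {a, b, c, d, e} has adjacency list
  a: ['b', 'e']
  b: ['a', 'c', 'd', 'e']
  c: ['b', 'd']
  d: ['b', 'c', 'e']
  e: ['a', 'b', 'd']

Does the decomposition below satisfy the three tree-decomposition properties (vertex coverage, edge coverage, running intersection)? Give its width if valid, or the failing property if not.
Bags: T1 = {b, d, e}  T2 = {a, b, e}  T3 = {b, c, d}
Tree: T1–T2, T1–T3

Checking the three conditions: (i) the bags cover all of {a, b, c, d, e}; (ii) for each edge, some bag contains both endpoints; (iii) the bags containing any fixed vertex form a subtree. All hold, so the decomposition is valid with width 3 − 1 = 2.

Yes; width 2.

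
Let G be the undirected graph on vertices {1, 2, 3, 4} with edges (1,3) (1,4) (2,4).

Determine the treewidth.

1

A width-1 tree decomposition is:
Bags: B1 = {1, 3}  B2 = {1, 4}  B3 = {2, 4}
Tree: B1–B2, B2–B3
Every bag has size at most 2, so the width is 2 − 1 = 1 and tw(G) ≤ 1. Any graph with an edge has treewidth ≥ 1, and G has the edge 3–1. Hence tw(G) = 1 exactly.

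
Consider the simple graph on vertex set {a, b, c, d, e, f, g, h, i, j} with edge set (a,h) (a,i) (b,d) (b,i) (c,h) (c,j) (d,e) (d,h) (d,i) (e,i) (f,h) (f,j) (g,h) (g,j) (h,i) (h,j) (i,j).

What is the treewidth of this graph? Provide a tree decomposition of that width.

Treewidth 2.
One such decomposition:
Bags: B1 = {h, i, j}  B2 = {c, h, j}  B3 = {a, h, i}  B4 = {g, h, j}  B5 = {d, h, i}  B6 = {d, e, i}  B7 = {f, h, j}  B8 = {b, d, i}
Tree: B1–B2, B1–B3, B1–B4, B1–B5, B5–B6, B1–B7, B6–B8

Every bag has size at most 3, so the width is 3 − 1 = 2 and tw(G) ≤ 2. For the lower bound, the 3 vertices {d, e, i} are pairwise adjacent, and any tree decomposition puts a clique entirely inside one bag — forcing width ≥ 2. Therefore the treewidth is 2.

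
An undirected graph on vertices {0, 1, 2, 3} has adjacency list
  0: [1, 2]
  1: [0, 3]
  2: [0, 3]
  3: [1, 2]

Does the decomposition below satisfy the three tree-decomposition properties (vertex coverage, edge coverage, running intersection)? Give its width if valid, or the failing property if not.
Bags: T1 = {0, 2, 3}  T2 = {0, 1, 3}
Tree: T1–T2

Yes; width 2.

Every vertex of G appears in some bag (union = {0, 1, 2, 3}); every edge is covered by a bag; and for each vertex v the set of bags containing v is connected in the bag tree. The decomposition is therefore valid. The largest bag has 3 vertices, so the width is 2.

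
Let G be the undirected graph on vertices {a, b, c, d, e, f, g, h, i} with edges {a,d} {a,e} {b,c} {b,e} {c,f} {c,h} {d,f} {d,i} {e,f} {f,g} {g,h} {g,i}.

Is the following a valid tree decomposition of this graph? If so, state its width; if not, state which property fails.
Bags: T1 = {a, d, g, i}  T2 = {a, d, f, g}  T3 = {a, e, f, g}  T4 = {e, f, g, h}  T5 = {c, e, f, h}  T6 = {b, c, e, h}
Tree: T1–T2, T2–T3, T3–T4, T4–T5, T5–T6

Vertex coverage: the bags together contain {a, b, c, d, e, f, g, h, i}, the full vertex set. Edge coverage: each edge of G has both endpoints in at least one bag. Running intersection: for every vertex, the bags containing it form a connected subtree. All three properties hold, so this is a valid tree decomposition of width max|bag| − 1 = 3, and hence tw(G) ≤ 3.

Yes; width 3.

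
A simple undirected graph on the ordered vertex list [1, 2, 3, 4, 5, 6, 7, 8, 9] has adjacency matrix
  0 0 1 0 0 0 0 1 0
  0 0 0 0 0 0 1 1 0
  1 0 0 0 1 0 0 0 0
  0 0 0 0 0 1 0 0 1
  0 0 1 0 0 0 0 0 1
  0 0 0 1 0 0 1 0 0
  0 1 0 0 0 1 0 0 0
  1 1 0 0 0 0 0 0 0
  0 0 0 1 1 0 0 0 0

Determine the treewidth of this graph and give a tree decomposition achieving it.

Treewidth 2.
Bags: B1 = {4, 5, 9}  B2 = {4, 5, 6}  B3 = {5, 6, 7}  B4 = {2, 5, 7}  B5 = {2, 5, 8}  B6 = {1, 5, 8}  B7 = {1, 3, 5}
Tree: B1–B2, B2–B3, B3–B4, B4–B5, B5–B6, B6–B7

The largest bag has 3 vertices, giving width 2; this decomposition certifies tw(G) ≤ 2. For the lower bound, G contains the cycle 5–9–4–6–7–2–8–1–3–5, so G is not a forest; only forests have treewidth ≤ 1, hence tw(G) ≥ 2. Hence tw(G) = 2 exactly.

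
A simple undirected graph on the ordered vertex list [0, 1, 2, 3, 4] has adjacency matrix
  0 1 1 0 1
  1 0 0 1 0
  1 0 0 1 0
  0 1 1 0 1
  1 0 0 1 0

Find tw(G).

2

A width-2 tree decomposition is:
Bags: B1 = {0, 1, 3}  B2 = {0, 3, 4}  B3 = {0, 2, 3}
Tree: B1–B2, B2–B3
Every bag has size at most 3, so the width is 3 − 1 = 2 and tw(G) ≤ 2. The edges 1–0–4–3–1 form a cycle, so G is not a tree and its treewidth is at least 2. Therefore the treewidth is 2.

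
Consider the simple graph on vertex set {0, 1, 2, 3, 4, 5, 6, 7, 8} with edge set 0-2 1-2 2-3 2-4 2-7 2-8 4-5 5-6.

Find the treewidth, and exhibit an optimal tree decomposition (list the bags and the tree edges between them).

The largest bag has 2 vertices, giving width 1; this decomposition certifies tw(G) ≤ 1. Any graph with an edge has treewidth ≥ 1, and G has the edge 2–7. Combining the bounds, tw(G) = 1.

Treewidth 1.
Bags: B1 = {2, 7}  B2 = {2, 8}  B3 = {0, 2}  B4 = {2, 4}  B5 = {4, 5}  B6 = {2, 3}  B7 = {1, 2}  B8 = {5, 6}
Tree: B1–B2, B1–B3, B1–B4, B4–B5, B4–B6, B2–B7, B5–B8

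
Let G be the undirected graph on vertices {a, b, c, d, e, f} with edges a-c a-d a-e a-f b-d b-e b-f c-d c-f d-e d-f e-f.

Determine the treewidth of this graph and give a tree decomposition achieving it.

Each bag holds 4 vertices, so the decomposition has width 3, which upper-bounds the treewidth. On the other hand G contains the 4-clique {a, d, e, f}. A clique must lie in a single bag of any decomposition, so no decomposition can have width below 3. The upper and lower bounds meet at 3, so that is the treewidth.

Treewidth 3.
Bags: B1 = {a, c, d, f}  B2 = {a, d, e, f}  B3 = {b, d, e, f}
Tree: B1–B2, B2–B3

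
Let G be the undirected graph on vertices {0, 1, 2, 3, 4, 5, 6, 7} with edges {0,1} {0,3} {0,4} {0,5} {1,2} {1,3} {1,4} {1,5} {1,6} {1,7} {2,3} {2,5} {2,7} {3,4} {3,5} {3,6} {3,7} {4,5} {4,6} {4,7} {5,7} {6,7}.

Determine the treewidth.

4

A width-4 tree decomposition is:
Bags: B1 = {1, 3, 4, 5, 7}  B2 = {1, 3, 4, 6, 7}  B3 = {1, 2, 3, 5, 7}  B4 = {0, 1, 3, 4, 5}
Tree: B1–B2, B1–B3, B1–B4
Every bag has size at most 5, so the width is 5 − 1 = 4 and tw(G) ≤ 4. Conversely, {1, 2, 3, 5, 7} is a clique of size 5, and the vertices of any clique must share a bag in every tree decomposition; so some bag has ≥ 5 vertices and tw(G) ≥ 4. Therefore the treewidth is 4.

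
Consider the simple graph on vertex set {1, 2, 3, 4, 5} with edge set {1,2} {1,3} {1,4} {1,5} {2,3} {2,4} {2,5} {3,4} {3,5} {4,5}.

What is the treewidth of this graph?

4

A width-4 tree decomposition is:
Bags: B1 = {1, 2, 3, 4, 5}
Tree: (single bag)
With just one bag of size 5, the width is 5 − 1 = 4, so tw(G) ≤ 4. Conversely, {1, 2, 3, 4, 5} is a clique of size 5, and the vertices of any clique must share a bag in every tree decomposition; so some bag has ≥ 5 vertices and tw(G) ≥ 4. Therefore the treewidth is 4.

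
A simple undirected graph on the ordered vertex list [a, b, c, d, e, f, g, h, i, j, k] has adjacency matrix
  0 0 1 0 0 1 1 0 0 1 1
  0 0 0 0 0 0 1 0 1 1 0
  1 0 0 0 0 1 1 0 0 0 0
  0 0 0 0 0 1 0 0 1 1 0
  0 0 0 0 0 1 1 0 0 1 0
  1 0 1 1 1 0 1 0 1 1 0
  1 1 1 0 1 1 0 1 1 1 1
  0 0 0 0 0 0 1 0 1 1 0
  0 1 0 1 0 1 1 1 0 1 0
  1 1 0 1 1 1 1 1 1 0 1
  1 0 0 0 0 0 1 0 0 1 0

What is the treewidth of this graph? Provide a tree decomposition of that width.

Each bag holds 4 vertices, so the decomposition has width 3, which upper-bounds the treewidth. On the other hand G contains the 4-clique {d, f, i, j}. A clique must lie in a single bag of any decomposition, so no decomposition can have width below 3. Hence tw(G) = 3 exactly.

Treewidth 3.
Bags: B1 = {f, g, i, j}  B2 = {b, g, i, j}  B3 = {a, f, g, j}  B4 = {e, f, g, j}  B5 = {a, c, f, g}  B6 = {a, g, j, k}  B7 = {d, f, i, j}  B8 = {g, h, i, j}
Tree: B1–B2, B1–B3, B1–B4, B3–B5, B3–B6, B1–B7, B2–B8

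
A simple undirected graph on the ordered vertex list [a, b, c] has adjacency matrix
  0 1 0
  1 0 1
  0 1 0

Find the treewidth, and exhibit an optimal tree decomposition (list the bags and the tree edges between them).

Treewidth 1.
One such decomposition:
Bags: B1 = {a, b}  B2 = {b, c}
Tree: B1–B2

The largest bag has 2 vertices, giving width 1; this decomposition certifies tw(G) ≤ 1. Since G has at least one edge (e.g. a–b), it is not an edgeless graph, so tw(G) ≥ 1. The upper and lower bounds meet at 1, so that is the treewidth.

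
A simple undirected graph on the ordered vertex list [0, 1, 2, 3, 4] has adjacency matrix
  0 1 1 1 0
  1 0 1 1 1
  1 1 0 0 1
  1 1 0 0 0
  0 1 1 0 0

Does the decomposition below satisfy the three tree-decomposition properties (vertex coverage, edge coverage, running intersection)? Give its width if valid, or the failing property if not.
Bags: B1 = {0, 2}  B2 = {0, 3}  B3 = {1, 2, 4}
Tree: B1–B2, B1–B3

No — edge (1,0) lies in no bag.

A tree decomposition must satisfy three properties: every vertex lies in some bag; for every edge, both endpoints lie together in some bag; and for every vertex, the bags containing it form a connected subtree. Here edge (1,0) lies in no bag, so the decomposition is invalid.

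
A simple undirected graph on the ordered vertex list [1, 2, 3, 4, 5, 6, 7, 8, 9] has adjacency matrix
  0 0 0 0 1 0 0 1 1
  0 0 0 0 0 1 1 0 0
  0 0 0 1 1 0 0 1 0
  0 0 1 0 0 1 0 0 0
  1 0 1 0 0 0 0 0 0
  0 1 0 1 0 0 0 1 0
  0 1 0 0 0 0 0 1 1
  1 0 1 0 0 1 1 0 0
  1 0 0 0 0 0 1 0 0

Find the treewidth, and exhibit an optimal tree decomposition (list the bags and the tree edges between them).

The largest bag has 4 vertices, giving width 3; this decomposition certifies tw(G) ≤ 3. For the lower bound: the 4 vertex sets {1,5,9}, {7}, {8}, {2,3,4,6} are disjoint, each induces a connected subgraph, and every pair is joined by at least one edge of G. Contracting each set to a single vertex therefore yields K_{4} as a minor, and since treewidth is minor-monotone, tw(G) ≥ tw(K_{4}) = 3. Hence tw(G) = 3 exactly.

Treewidth 3.
One such decomposition:
Bags: B1 = {1, 5, 7, 9}  B2 = {1, 5, 7, 8}  B3 = {3, 5, 7, 8}  B4 = {2, 3, 7, 8}  B5 = {2, 3, 6, 8}  B6 = {2, 3, 4, 6}
Tree: B1–B2, B2–B3, B3–B4, B4–B5, B5–B6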